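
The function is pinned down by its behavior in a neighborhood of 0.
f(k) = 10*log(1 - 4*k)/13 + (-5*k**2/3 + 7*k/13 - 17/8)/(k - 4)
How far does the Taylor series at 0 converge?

Denominator factor (k - 4): pole of order 1 at 4, modulus 4.
Branch term (10/13)*log(1 - k/(1/4)): its argument vanishes at k = 1/4, a logarithmic branch point, modulus 1/4.
The radius of convergence is the smallest modulus among the singular points: 1/4.

The radius of convergence is 1/4.


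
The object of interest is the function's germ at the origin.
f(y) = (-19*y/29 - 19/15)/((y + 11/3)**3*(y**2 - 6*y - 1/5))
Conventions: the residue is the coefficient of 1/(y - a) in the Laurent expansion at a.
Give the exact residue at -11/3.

The residue is -7420545/2224867762.

At the order-3 pole -11/3 set g(y) = (y - (-11/3))^3*f(y) = (-19*y/29 - 19/15)/(y**2 - 6*y - 1/5).
Order-3 pole: residue = g''(a)/2; g''(-11/3) = -7420545/1112433881, so the residue is -7420545/2224867762.


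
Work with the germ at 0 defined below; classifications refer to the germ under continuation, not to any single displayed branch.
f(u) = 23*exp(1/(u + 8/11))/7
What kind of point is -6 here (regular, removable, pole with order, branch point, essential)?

The point is a regular point.

There is no denominator, hence no pole anywhere.
The essential point of exp(1/(u - (-8/11))) is -8/11, not -6.
So the germ continues analytically to -6.


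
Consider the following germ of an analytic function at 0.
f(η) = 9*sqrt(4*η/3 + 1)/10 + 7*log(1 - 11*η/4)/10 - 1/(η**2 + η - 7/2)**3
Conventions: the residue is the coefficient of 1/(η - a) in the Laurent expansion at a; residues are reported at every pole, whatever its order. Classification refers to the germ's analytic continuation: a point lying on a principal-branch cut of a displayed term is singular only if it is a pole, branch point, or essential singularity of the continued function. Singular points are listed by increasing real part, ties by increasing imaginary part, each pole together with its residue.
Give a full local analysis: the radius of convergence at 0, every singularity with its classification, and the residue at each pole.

Denominator factor (η**2 + η - 7/2)^3: discriminant 15, real irrational roots -1/2 + (1/2)*sqrt(15) and -1/2 - (1/2)*sqrt(15); poles of order 3, moduli -1/2 + (1/2)*sqrt(15) and 1/2 + (1/2)*sqrt(15).
Branch term (9/10)*sqrt(1 - η/(-3/4)): its argument vanishes at η = -3/4, a square-root branch point, modulus 3/4.
Branch term (7/10)*log(1 - η/(4/11)): its argument vanishes at η = 4/11, a logarithmic branch point, modulus 4/11.
The radius of convergence is the smallest modulus among the singular points: 4/11.
The branch terms are analytic at -1/2 - (1/2)*sqrt(15) and contribute nothing to the residue; only the rational part matters.
The factor η**2 + η - 7/2 splits as (η - a)(η - a') with a = -1/2 - (1/2)*sqrt(15), a' = -1/2 + (1/2)*sqrt(15). At the order-3 pole a set g(η) = (η - a)^3*(rational part) = [-1] / (η - a')^3.
Order-3 pole: residue = g''(a)/2; g''(-1/2 - (1/2)*sqrt(15)) = (4/1125)*sqrt(15), so the residue is (2/1125)*sqrt(15).
The branch terms are analytic at -1/2 + (1/2)*sqrt(15) and contribute nothing to the residue; only the rational part matters.
The factor η**2 + η - 7/2 splits as (η - a)(η - a') with a = -1/2 + (1/2)*sqrt(15), a' = -1/2 - (1/2)*sqrt(15). At the order-3 pole a set g(η) = (η - a)^3*(rational part) = [-1] / (η - a')^3.
Order-3 pole: residue = g''(a)/2; g''(-1/2 + (1/2)*sqrt(15)) = -(4/1125)*sqrt(15), so the residue is -(2/1125)*sqrt(15).
List the singular points by increasing real part (a conjugate pair: the negative imaginary part first).

Radius of convergence at 0: 4/11.
At -1/2 - (1/2)*sqrt(15): a pole of order 3; residue (2/1125)*sqrt(15).
At -3/4: an algebraic (square-root) branch point.
At 4/11: a logarithmic branch point.
At -1/2 + (1/2)*sqrt(15): a pole of order 3; residue -(2/1125)*sqrt(15).


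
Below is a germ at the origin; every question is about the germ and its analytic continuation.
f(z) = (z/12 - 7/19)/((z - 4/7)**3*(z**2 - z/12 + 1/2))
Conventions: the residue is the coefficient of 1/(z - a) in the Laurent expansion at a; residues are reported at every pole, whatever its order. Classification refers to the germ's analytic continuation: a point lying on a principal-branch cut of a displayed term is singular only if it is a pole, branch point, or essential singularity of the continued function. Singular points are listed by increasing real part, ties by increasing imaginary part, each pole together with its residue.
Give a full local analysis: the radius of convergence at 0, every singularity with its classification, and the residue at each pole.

Denominator factor (z - 4/7)^3: pole of order 3 at 4/7, modulus 4/7.
Denominator factor (z**2 - z/12 + 1/2): discriminant -287/144, complex-conjugate roots (1/24) + ((1/24)*sqrt(287))*i and (1/24) - ((1/24)*sqrt(287))*i; poles of order 1, moduli (1/2)*sqrt(2) and (1/2)*sqrt(2).
The radius of convergence is the smallest modulus among the singular points: 4/7.
The factor z**2 - z/12 + 1/2 splits as (z - a)(z - a') with a = (1/24) - ((1/24)*sqrt(287))*i, a' = (1/24) + ((1/24)*sqrt(287))*i. At the order-1 pole a set g(z) = (z - a)*f(z) = [(z/12 - 7/19)/(z - 4/7)**3] / (z - a').
Simple pole: residue = g(a) at a = (1/24) - ((1/24)*sqrt(287))*i, which is (345757377/1825366328) - ((1459867143/74840019448)*sqrt(287))*i.
The factor z**2 - z/12 + 1/2 splits as (z - a)(z - a') with a = (1/24) + ((1/24)*sqrt(287))*i, a' = (1/24) - ((1/24)*sqrt(287))*i. At the order-1 pole a set g(z) = (z - a)*f(z) = [(z/12 - 7/19)/(z - 4/7)**3] / (z - a').
Simple pole: residue = g(a) at a = (1/24) + ((1/24)*sqrt(287))*i, which is (345757377/1825366328) + ((1459867143/74840019448)*sqrt(287))*i.
At the order-3 pole 4/7 set g(z) = (z - (4/7))^3*f(z) = (z/12 - 7/19)/(z**2 - z/12 + 1/2).
Order-3 pole: residue = g''(a)/2; g''(4/7) = -345757377/456341582, so the residue is -345757377/912683164.
List the singular points by increasing real part (a conjugate pair: the negative imaginary part first).

Radius of convergence at 0: 4/7.
At (1/24) - ((1/24)*sqrt(287))*i: a pole of order 1; residue (345757377/1825366328) - ((1459867143/74840019448)*sqrt(287))*i.
At (1/24) + ((1/24)*sqrt(287))*i: a pole of order 1; residue (345757377/1825366328) + ((1459867143/74840019448)*sqrt(287))*i.
At 4/7: a pole of order 3; residue -345757377/912683164.


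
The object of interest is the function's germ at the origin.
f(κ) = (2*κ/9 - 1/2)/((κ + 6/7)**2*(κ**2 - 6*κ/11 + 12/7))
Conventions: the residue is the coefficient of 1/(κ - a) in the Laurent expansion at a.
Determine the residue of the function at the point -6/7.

The residue is -795025/7413552.

At the order-2 pole -6/7 set g(κ) = (κ - (-6/7))^2*f(κ) = (2*κ/9 - 1/2)/(κ**2 - 6*κ/11 + 12/7).
Order-2 pole: residue = g'(a); g'(-6/7) = -795025/7413552, so the residue is -795025/7413552.


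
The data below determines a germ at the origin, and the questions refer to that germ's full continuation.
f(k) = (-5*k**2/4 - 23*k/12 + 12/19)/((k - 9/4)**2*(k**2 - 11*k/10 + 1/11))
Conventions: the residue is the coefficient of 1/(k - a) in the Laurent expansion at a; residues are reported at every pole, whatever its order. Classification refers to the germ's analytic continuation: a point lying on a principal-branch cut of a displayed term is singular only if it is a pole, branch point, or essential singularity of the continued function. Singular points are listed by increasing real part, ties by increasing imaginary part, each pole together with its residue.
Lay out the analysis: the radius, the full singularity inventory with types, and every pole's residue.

Denominator factor (k**2 - 11*k/10 + 1/11): discriminant 931/1100, real irrational roots 11/20 + (7/220)*sqrt(209) and 11/20 - (7/220)*sqrt(209); poles of order 1, moduli 11/20 + (7/220)*sqrt(209) and 11/20 - (7/220)*sqrt(209).
Denominator factor (k - 9/4)^2: pole of order 2 at 9/4, modulus 9/4.
The radius of convergence is the smallest modulus among the singular points: 11/20 - (7/220)*sqrt(209).
The factor k**2 - 11*k/10 + 1/11 splits as (k - a)(k - a') with a = 11/20 - (7/220)*sqrt(209), a' = 11/20 + (7/220)*sqrt(209). At the order-1 pole a set g(k) = (k - a)*f(k) = [(-5*k**2/4 - 23*k/12 + 12/19)/(k - 9/4)**2] / (k - a').
Simple pole: residue = g(a) at a = 11/20 - (7/220)*sqrt(209), which is -305257645/316660593 + (2503610455/42115858869)*sqrt(209).
The factor k**2 - 11*k/10 + 1/11 splits as (k - a)(k - a') with a = 11/20 + (7/220)*sqrt(209), a' = 11/20 - (7/220)*sqrt(209). At the order-1 pole a set g(k) = (k - a)*f(k) = [(-5*k**2/4 - 23*k/12 + 12/19)/(k - 9/4)**2] / (k - a').
Simple pole: residue = g(a) at a = 11/20 + (7/220)*sqrt(209), which is -305257645/316660593 - (2503610455/42115858869)*sqrt(209).
At the order-2 pole 9/4 set g(k) = (k - (9/4))^2*f(k) = (-5*k**2/4 - 23*k/12 + 12/19)/(k**2 - 11*k/10 + 1/11).
Order-2 pole: residue = g'(a); g'(9/4) = 610515290/316660593, so the residue is 610515290/316660593.
List the singular points by increasing real part (a conjugate pair: the negative imaginary part first).

Radius of convergence at 0: 11/20 - (7/220)*sqrt(209).
At 11/20 - (7/220)*sqrt(209): a pole of order 1; residue -305257645/316660593 + (2503610455/42115858869)*sqrt(209).
At 11/20 + (7/220)*sqrt(209): a pole of order 1; residue -305257645/316660593 - (2503610455/42115858869)*sqrt(209).
At 9/4: a pole of order 2; residue 610515290/316660593.


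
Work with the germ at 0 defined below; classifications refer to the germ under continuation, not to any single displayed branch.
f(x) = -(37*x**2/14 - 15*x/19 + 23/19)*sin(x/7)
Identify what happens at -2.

There is no denominator, hence no pole anywhere.
The factor -sin(x/7) is entire.
So the germ continues analytically to -2.

The point is a regular point.


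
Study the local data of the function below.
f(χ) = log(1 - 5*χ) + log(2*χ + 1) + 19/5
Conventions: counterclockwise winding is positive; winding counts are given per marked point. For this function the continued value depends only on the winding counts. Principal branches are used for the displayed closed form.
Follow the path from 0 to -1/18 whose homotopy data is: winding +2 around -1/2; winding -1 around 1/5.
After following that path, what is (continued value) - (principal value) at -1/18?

Continued minus principal equals (2)*pi*i.

The rational part is single-valued and drops out of the difference; each branch term changes only by its own monodromy.
(1)*log(1 - χ/(-1/2)): each positive loop around -1/2 adds 2*pi*i to the log, so winding +2 contributes (1)*(2)*2*pi*i = (4)*pi*i.
(1)*log(1 - χ/(1/5)): each positive loop around 1/5 adds 2*pi*i to the log, so winding -1 contributes (1)*(-1)*2*pi*i = -(2)*pi*i.
Summing the contributions at χ = -1/18 gives (2)*pi*i.


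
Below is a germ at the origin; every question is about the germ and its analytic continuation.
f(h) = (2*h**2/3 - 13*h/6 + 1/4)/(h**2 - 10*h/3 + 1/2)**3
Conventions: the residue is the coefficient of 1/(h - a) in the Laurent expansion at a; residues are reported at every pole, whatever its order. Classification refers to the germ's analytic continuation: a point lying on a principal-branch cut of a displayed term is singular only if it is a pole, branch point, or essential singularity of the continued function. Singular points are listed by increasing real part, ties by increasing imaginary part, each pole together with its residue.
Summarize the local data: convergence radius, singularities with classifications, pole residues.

Radius of convergence at 0: 5/3 - (1/6)*sqrt(82).
At 5/3 - (1/6)*sqrt(82): a pole of order 3; residue (5877/1102736)*sqrt(82).
At 5/3 + (1/6)*sqrt(82): a pole of order 3; residue -(5877/1102736)*sqrt(82).

Denominator factor (h**2 - 10*h/3 + 1/2)^3: discriminant 82/9, real irrational roots 5/3 + (1/6)*sqrt(82) and 5/3 - (1/6)*sqrt(82); poles of order 3, moduli 5/3 + (1/6)*sqrt(82) and 5/3 - (1/6)*sqrt(82).
The radius of convergence is the smallest modulus among the singular points: 5/3 - (1/6)*sqrt(82).
The factor h**2 - 10*h/3 + 1/2 splits as (h - a)(h - a') with a = 5/3 - (1/6)*sqrt(82), a' = 5/3 + (1/6)*sqrt(82). At the order-3 pole a set g(h) = (h - a)^3*f(h) = [2*h**2/3 - 13*h/6 + 1/4] / (h - a')^3.
Order-3 pole: residue = g''(a)/2; g''(5/3 - (1/6)*sqrt(82)) = (5877/551368)*sqrt(82), so the residue is (5877/1102736)*sqrt(82).
The factor h**2 - 10*h/3 + 1/2 splits as (h - a)(h - a') with a = 5/3 + (1/6)*sqrt(82), a' = 5/3 - (1/6)*sqrt(82). At the order-3 pole a set g(h) = (h - a)^3*f(h) = [2*h**2/3 - 13*h/6 + 1/4] / (h - a')^3.
Order-3 pole: residue = g''(a)/2; g''(5/3 + (1/6)*sqrt(82)) = -(5877/551368)*sqrt(82), so the residue is -(5877/1102736)*sqrt(82).
List the singular points by increasing real part (a conjugate pair: the negative imaginary part first).


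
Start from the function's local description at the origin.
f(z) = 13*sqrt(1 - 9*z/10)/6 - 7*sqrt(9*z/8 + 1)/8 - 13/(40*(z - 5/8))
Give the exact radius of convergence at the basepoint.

The radius of convergence is 5/8.

Denominator factor (z - 5/8): pole of order 1 at 5/8, modulus 5/8.
Branch term (-7/8)*sqrt(1 - z/(-8/9)): its argument vanishes at z = -8/9, a square-root branch point, modulus 8/9.
Branch term (13/6)*sqrt(1 - z/(10/9)): its argument vanishes at z = 10/9, a square-root branch point, modulus 10/9.
The radius of convergence is the smallest modulus among the singular points: 5/8.


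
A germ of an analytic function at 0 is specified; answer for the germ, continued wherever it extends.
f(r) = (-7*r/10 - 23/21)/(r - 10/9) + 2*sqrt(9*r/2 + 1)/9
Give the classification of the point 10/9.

The denominator factor r - 10/9 vanishes at 10/9 and appears to the power 1; the numerator there equals -118/63, nonzero, and no other factor vanishes.
The branch terms are analytic at this point.
Hence a pole whose order is the multiplicity, 1.

The point is a pole of order 1.


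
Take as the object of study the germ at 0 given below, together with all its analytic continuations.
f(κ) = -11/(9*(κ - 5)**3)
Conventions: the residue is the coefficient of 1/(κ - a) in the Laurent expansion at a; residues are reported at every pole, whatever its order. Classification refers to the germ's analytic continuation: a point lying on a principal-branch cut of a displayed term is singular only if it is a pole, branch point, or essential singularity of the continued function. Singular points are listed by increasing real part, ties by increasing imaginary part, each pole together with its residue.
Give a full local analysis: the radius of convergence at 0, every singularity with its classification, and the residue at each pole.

Radius of convergence at 0: 5.
At 5: a pole of order 3; residue 0.

Denominator factor (κ - 5)^3: pole of order 3 at 5, modulus 5.
The radius of convergence is the smallest modulus among the singular points: 5.
At the order-3 pole 5 set g(κ) = (κ - (5))^3*f(κ) = -11/9.
Order-3 pole: residue = g''(a)/2; g''(5) = 0, so the residue is 0.


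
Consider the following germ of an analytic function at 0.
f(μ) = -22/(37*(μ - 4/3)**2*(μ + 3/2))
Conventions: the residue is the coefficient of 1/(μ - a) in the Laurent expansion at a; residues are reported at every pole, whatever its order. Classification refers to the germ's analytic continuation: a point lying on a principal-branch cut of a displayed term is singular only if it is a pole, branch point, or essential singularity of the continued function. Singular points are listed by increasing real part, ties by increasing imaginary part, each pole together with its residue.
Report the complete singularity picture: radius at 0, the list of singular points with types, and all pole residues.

Radius of convergence at 0: 4/3.
At -3/2: a pole of order 1; residue -792/10693.
At 4/3: a pole of order 2; residue 792/10693.

Denominator factor (μ - 4/3)^2: pole of order 2 at 4/3, modulus 4/3.
Denominator factor (μ + 3/2): pole of order 1 at -3/2, modulus 3/2.
The radius of convergence is the smallest modulus among the singular points: 4/3.
At the order-1 pole -3/2 set g(μ) = (μ - (-3/2))*f(μ) = -22/(37*(μ - 4/3)**2).
Simple pole: residue = g(a) at a = -3/2, which is -792/10693.
At the order-2 pole 4/3 set g(μ) = (μ - (4/3))^2*f(μ) = -22/(37*(μ + 3/2)).
Order-2 pole: residue = g'(a); g'(4/3) = 792/10693, so the residue is 792/10693.
List the singular points by increasing real part (a conjugate pair: the negative imaginary part first).


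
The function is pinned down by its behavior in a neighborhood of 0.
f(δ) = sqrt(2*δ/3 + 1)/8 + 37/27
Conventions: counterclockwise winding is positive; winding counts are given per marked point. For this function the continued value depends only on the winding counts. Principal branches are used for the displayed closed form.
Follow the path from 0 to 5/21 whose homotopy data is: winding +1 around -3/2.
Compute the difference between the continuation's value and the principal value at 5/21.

Continued minus principal equals -(1/84)*sqrt(511).

The rational part is single-valued and drops out of the difference; each branch term changes only by its own monodromy.
(1/8)*sqrt(1 - δ/(-3/2)): winding +1 is odd, the square root flips sign, contributing -2*(1/8)*sqrt(1 - (5/21)/(-3/2)) = -2*(1/8)*sqrt(73/63) = -(1/84)*sqrt(511).
Summing the contributions at δ = 5/21 gives -(1/84)*sqrt(511).


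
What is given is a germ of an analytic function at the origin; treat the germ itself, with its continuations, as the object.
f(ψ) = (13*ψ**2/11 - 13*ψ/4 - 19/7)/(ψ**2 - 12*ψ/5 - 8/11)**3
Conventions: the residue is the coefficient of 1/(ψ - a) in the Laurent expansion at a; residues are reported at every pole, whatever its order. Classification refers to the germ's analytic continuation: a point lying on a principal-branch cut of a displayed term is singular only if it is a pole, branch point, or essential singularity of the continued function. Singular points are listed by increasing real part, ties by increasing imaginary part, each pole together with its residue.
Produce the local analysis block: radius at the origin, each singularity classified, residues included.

Denominator factor (ψ**2 - 12*ψ/5 - 8/11)^3: discriminant 2384/275, real irrational roots 6/5 + (2/55)*sqrt(1639) and 6/5 - (2/55)*sqrt(1639); poles of order 3, moduli 6/5 + (2/55)*sqrt(1639) and -6/5 + (2/55)*sqrt(1639).
The radius of convergence is the smallest modulus among the singular points: -6/5 + (2/55)*sqrt(1639).
The factor ψ**2 - 12*ψ/5 - 8/11 splits as (ψ - a)(ψ - a') with a = 6/5 - (2/55)*sqrt(1639), a' = 6/5 + (2/55)*sqrt(1639). At the order-3 pole a set g(ψ) = (ψ - a)^3*f(ψ) = [13*ψ**2/11 - 13*ψ/4 - 19/7] / (ψ - a')^3.
Order-3 pole: residue = g''(a)/2; g''(6/5 - (2/55)*sqrt(1639)) = (91575125/11855689216)*sqrt(1639), so the residue is (91575125/23711378432)*sqrt(1639).
The factor ψ**2 - 12*ψ/5 - 8/11 splits as (ψ - a)(ψ - a') with a = 6/5 + (2/55)*sqrt(1639), a' = 6/5 - (2/55)*sqrt(1639). At the order-3 pole a set g(ψ) = (ψ - a)^3*f(ψ) = [13*ψ**2/11 - 13*ψ/4 - 19/7] / (ψ - a')^3.
Order-3 pole: residue = g''(a)/2; g''(6/5 + (2/55)*sqrt(1639)) = -(91575125/11855689216)*sqrt(1639), so the residue is -(91575125/23711378432)*sqrt(1639).
List the singular points by increasing real part (a conjugate pair: the negative imaginary part first).

Radius of convergence at 0: -6/5 + (2/55)*sqrt(1639).
At 6/5 - (2/55)*sqrt(1639): a pole of order 3; residue (91575125/23711378432)*sqrt(1639).
At 6/5 + (2/55)*sqrt(1639): a pole of order 3; residue -(91575125/23711378432)*sqrt(1639).


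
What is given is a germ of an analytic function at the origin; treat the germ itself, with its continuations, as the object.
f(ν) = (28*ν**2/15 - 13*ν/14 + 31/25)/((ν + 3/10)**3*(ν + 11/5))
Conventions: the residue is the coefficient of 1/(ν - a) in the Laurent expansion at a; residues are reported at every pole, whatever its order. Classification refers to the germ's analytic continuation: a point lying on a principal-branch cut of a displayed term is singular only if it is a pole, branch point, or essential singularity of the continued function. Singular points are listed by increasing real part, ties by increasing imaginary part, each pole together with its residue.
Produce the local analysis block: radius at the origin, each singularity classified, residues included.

Denominator factor (ν + 3/10)^3: pole of order 3 at -3/10, modulus 3/10.
Denominator factor (ν + 11/5): pole of order 1 at -11/5, modulus 11/5.
The radius of convergence is the smallest modulus among the singular points: 3/10.
At the order-1 pole -11/5 set g(ν) = (ν - (-11/5))*f(ν) = (28*ν**2/15 - 13*ν/14 + 31/25)/(ν + 3/10)**3.
Simple pole: residue = g(a) at a = -11/5, which is -258668/144039.
At the order-3 pole -3/10 set g(ν) = (ν - (-3/10))^3*f(ν) = (28*ν**2/15 - 13*ν/14 + 31/25)/(ν + 11/5).
Order-3 pole: residue = g''(a)/2; g''(-3/10) = 517336/144039, so the residue is 258668/144039.
List the singular points by increasing real part (a conjugate pair: the negative imaginary part first).

Radius of convergence at 0: 3/10.
At -11/5: a pole of order 1; residue -258668/144039.
At -3/10: a pole of order 3; residue 258668/144039.


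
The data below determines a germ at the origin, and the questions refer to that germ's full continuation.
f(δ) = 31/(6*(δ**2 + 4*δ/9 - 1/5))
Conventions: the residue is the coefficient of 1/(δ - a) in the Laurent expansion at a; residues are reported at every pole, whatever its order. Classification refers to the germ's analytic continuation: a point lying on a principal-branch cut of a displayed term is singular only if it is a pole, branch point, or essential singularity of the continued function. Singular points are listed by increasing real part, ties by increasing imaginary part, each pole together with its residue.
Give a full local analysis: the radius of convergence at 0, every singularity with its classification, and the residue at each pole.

Radius of convergence at 0: -2/9 + (1/45)*sqrt(505).
At -2/9 - (1/45)*sqrt(505): a pole of order 1; residue -(93/404)*sqrt(505).
At -2/9 + (1/45)*sqrt(505): a pole of order 1; residue (93/404)*sqrt(505).

Denominator factor (δ**2 + 4*δ/9 - 1/5): discriminant 404/405, real irrational roots -2/9 + (1/45)*sqrt(505) and -2/9 - (1/45)*sqrt(505); poles of order 1, moduli -2/9 + (1/45)*sqrt(505) and 2/9 + (1/45)*sqrt(505).
The radius of convergence is the smallest modulus among the singular points: -2/9 + (1/45)*sqrt(505).
The factor δ**2 + 4*δ/9 - 1/5 splits as (δ - a)(δ - a') with a = -2/9 - (1/45)*sqrt(505), a' = -2/9 + (1/45)*sqrt(505). At the order-1 pole a set g(δ) = (δ - a)*f(δ) = [31/6] / (δ - a').
Simple pole: residue = g(a) at a = -2/9 - (1/45)*sqrt(505), which is -(93/404)*sqrt(505).
The factor δ**2 + 4*δ/9 - 1/5 splits as (δ - a)(δ - a') with a = -2/9 + (1/45)*sqrt(505), a' = -2/9 - (1/45)*sqrt(505). At the order-1 pole a set g(δ) = (δ - a)*f(δ) = [31/6] / (δ - a').
Simple pole: residue = g(a) at a = -2/9 + (1/45)*sqrt(505), which is (93/404)*sqrt(505).
List the singular points by increasing real part (a conjugate pair: the negative imaginary part first).


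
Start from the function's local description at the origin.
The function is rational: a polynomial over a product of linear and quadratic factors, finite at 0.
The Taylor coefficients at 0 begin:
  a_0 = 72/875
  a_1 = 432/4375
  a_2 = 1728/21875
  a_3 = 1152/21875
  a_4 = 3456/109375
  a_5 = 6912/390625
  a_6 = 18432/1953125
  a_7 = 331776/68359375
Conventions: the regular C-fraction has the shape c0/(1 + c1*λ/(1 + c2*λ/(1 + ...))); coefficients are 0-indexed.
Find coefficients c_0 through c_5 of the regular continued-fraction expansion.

The regular C-fraction coefficients are [72/875, -6/5, 2/5, -4/15, 1/15, -1/5].

Taylor coefficients (read off): a_0 = 72/875, a_1 = 432/4375, a_2 = 1728/21875, a_3 = 1152/21875, a_4 = 3456/109375, a_5 = 6912/390625.
c0 = a_0 = 72/875. Peel one level at a time: if S = 1 + c*λ/S' with S'(0) = 1, then c is the λ-coefficient of S and S' = c*λ/(S - 1).
S_1 = c0/f = 1 + (-6/5)*λ + (12/25)*λ^2 + ...; c1 = -6/5.
S_2 = c1*λ/(S_1 - 1) = 1 + (2/5)*λ + (8/75)*λ^2 + ...; c2 = 2/5.
S_3 = c2*λ/(S_2 - 1) = 1 + (-4/15)*λ + (4/225)*λ^2 + ...; c3 = -4/15.
S_4 = c3*λ/(S_3 - 1) = 1 + (1/15)*λ + (1/75)*λ^2 + ...; c4 = 1/15.
S_5 = c4*λ/(S_4 - 1) = 1 + (-1/5)*λ + ...; c5 = -1/5.


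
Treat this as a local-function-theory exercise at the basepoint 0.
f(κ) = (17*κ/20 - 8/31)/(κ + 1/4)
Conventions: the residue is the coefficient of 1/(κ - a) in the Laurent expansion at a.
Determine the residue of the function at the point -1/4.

The residue is -1167/2480.

At the order-1 pole -1/4 set g(κ) = (κ - (-1/4))*f(κ) = 17*κ/20 - 8/31.
Simple pole: residue = g(a) at a = -1/4, which is -1167/2480.


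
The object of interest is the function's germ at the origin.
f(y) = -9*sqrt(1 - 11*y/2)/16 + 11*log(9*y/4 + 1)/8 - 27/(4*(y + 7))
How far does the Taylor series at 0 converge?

The radius of convergence is 2/11.

Denominator factor (y + 7): pole of order 1 at -7, modulus 7.
Branch term (11/8)*log(1 - y/(-4/9)): its argument vanishes at y = -4/9, a logarithmic branch point, modulus 4/9.
Branch term (-9/16)*sqrt(1 - y/(2/11)): its argument vanishes at y = 2/11, a square-root branch point, modulus 2/11.
The radius of convergence is the smallest modulus among the singular points: 2/11.


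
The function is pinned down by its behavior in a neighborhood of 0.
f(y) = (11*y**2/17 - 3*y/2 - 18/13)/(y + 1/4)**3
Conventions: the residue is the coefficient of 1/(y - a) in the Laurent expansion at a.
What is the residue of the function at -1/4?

At the order-3 pole -1/4 set g(y) = (y - (-1/4))^3*f(y) = 11*y**2/17 - 3*y/2 - 18/13.
Order-3 pole: residue = g''(a)/2; g''(-1/4) = 22/17, so the residue is 11/17.

The residue is 11/17.


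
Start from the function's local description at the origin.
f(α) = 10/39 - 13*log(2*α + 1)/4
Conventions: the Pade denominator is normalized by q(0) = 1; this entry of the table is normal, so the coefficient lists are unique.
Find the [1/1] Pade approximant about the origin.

The Pade approximant has numerator coefficients [10/39, -487/78]; denominator coefficients [1, 1].

Taylor coefficients needed (expand at 0): a_0 = 10/39, a_1 = -13/2, a_2 = 13/2.
Write the denominator as Q(α) = 1 + q1*α. Requiring Q*f - P = O(α^3) with deg P <= 1 kills the coefficients of α^2..α^2 in Q*f:
  α^2: a_2 + q1*a_1 = 0, i.e. 13/2 + (-13/2)*q1 = 0.
Solving this linear system: q1 = 1.
The numerator is Q*f truncated at degree 1: P0 = a_0 = 10/39; P1 = a_1 + q1*a_0 = -487/78.


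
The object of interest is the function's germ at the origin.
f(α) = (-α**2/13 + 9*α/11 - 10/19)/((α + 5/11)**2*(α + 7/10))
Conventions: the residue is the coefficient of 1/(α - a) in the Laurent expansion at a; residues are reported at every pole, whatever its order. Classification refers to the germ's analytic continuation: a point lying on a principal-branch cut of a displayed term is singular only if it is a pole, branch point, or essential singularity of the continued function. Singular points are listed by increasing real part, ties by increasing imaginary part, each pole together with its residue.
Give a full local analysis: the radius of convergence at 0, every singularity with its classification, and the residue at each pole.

Radius of convergence at 0: 5/11.
At -7/10: a pole of order 1; residue -3397361/180063.
At -5/11: a pole of order 2; residue 260270/13851.

Denominator factor (α + 5/11)^2: pole of order 2 at -5/11, modulus 5/11.
Denominator factor (α + 7/10): pole of order 1 at -7/10, modulus 7/10.
The radius of convergence is the smallest modulus among the singular points: 5/11.
At the order-1 pole -7/10 set g(α) = (α - (-7/10))*f(α) = (-α**2/13 + 9*α/11 - 10/19)/(α + 5/11)**2.
Simple pole: residue = g(a) at a = -7/10, which is -3397361/180063.
At the order-2 pole -5/11 set g(α) = (α - (-5/11))^2*f(α) = (-α**2/13 + 9*α/11 - 10/19)/(α + 7/10).
Order-2 pole: residue = g'(a); g'(-5/11) = 260270/13851, so the residue is 260270/13851.
List the singular points by increasing real part (a conjugate pair: the negative imaginary part first).


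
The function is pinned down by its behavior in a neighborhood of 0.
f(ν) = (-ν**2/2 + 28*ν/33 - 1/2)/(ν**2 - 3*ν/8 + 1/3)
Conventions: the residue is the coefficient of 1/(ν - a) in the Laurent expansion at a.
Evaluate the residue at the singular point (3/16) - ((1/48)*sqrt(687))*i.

The factor ν**2 - 3*ν/8 + 1/3 splits as (ν - a)(ν - a') with a = (3/16) - ((1/48)*sqrt(687))*i, a' = (3/16) + ((1/48)*sqrt(687))*i. At the order-1 pole a set g(ν) = (ν - a)*f(ν) = [-ν**2/2 + 28*ν/33 - 1/2] / (ν - a').
Simple pole: residue = g(a) at a = (3/16) - ((1/48)*sqrt(687))*i, which is (349/1056) - ((1769/241824)*sqrt(687))*i.

The residue is (349/1056) - ((1769/241824)*sqrt(687))*i.


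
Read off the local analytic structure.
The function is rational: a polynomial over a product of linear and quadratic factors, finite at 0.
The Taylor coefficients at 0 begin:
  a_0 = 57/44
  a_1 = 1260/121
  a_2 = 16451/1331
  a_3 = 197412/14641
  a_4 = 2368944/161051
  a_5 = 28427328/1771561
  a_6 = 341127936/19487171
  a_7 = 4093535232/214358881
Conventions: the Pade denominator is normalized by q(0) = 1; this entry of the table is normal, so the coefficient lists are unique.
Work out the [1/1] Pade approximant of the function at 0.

Taylor coefficients needed (read off): a_0 = 57/44, a_1 = 1260/121, a_2 = 16451/1331.
Write the denominator as Q(ν) = 1 + q1*ν. Requiring Q*f - P = O(ν^3) with deg P <= 1 kills the coefficients of ν^2..ν^2 in Q*f:
  ν^2: a_2 + q1*a_1 = 0, i.e. 16451/1331 + (1260/121)*q1 = 0.
Solving this linear system: q1 = -16451/13860.
The numerator is Q*f truncated at degree 1: P0 = a_0 = 57/44; P1 = a_1 + q1*a_0 = 14911/1680.

The Pade approximant has numerator coefficients [57/44, 14911/1680]; denominator coefficients [1, -16451/13860].


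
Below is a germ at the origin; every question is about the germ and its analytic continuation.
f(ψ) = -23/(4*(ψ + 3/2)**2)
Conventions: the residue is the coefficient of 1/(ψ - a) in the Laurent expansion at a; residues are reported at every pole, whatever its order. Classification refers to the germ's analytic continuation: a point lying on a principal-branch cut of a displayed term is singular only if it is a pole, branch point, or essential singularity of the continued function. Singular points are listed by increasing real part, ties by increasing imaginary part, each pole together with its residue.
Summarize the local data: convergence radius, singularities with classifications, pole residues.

Radius of convergence at 0: 3/2.
At -3/2: a pole of order 2; residue 0.

Denominator factor (ψ + 3/2)^2: pole of order 2 at -3/2, modulus 3/2.
The radius of convergence is the smallest modulus among the singular points: 3/2.
At the order-2 pole -3/2 set g(ψ) = (ψ - (-3/2))^2*f(ψ) = -23/4.
Order-2 pole: residue = g'(a); g'(-3/2) = 0, so the residue is 0.


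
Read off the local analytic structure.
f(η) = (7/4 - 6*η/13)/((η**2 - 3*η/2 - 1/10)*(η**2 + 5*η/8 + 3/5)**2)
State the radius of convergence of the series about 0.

The radius of convergence is -3/4 + (1/20)*sqrt(265).

Denominator factor (η**2 - 3*η/2 - 1/10): discriminant 53/20, real irrational roots 3/4 + (1/20)*sqrt(265) and 3/4 - (1/20)*sqrt(265); poles of order 1, moduli 3/4 + (1/20)*sqrt(265) and -3/4 + (1/20)*sqrt(265).
Denominator factor (η**2 + 5*η/8 + 3/5)^2: discriminant -643/320, complex-conjugate roots (-5/16) + ((1/80)*sqrt(3215))*i and (-5/16) - ((1/80)*sqrt(3215))*i; poles of order 2, moduli (1/5)*sqrt(15) and (1/5)*sqrt(15).
The radius of convergence is the smallest modulus among the singular points: -3/4 + (1/20)*sqrt(265).


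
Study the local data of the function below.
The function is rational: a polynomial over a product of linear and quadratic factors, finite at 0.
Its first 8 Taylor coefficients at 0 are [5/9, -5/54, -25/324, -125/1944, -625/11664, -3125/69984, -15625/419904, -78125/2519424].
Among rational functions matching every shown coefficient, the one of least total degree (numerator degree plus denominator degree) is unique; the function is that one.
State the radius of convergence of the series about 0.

No rational of total degree below 2 reproduces all 8 coefficients; solving the [1/1] Pade equations on them gives f(z) = (2*z/3 - 2/3)/(z - 6/5), whose expansion matches every shown term.
Denominator factor (z - 6/5): pole of order 1 at 6/5, modulus 6/5.
The radius of convergence is the smallest modulus among the singular points: 6/5.

The radius of convergence is 6/5.


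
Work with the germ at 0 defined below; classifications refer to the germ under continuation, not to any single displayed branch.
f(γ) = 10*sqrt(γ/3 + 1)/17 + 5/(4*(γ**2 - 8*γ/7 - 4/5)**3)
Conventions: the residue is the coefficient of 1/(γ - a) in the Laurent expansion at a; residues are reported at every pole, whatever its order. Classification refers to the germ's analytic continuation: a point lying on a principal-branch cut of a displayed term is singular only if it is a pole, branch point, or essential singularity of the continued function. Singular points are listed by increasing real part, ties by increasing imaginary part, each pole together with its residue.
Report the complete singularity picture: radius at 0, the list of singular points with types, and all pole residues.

Denominator factor (γ**2 - 8*γ/7 - 4/5)^3: discriminant 1104/245, real irrational roots 4/7 + (2/35)*sqrt(345) and 4/7 - (2/35)*sqrt(345); poles of order 3, moduli 4/7 + (2/35)*sqrt(345) and -4/7 + (2/35)*sqrt(345).
Branch term (10/17)*sqrt(1 - γ/(-3)): its argument vanishes at γ = -3, a square-root branch point, modulus 3.
The radius of convergence is the smallest modulus among the singular points: -4/7 + (2/35)*sqrt(345).
The branch term is analytic at 4/7 - (2/35)*sqrt(345) and contributes nothing to the residue; only the rational part matters.
The factor γ**2 - 8*γ/7 - 4/5 splits as (γ - a)(γ - a') with a = 4/7 - (2/35)*sqrt(345), a' = 4/7 + (2/35)*sqrt(345). At the order-3 pole a set g(γ) = (γ - a)^3*(rational part) = [5/4] / (γ - a')^3.
Order-3 pole: residue = g''(a)/2; g''(4/7 - (2/35)*sqrt(345)) = -(2100875/112131072)*sqrt(345), so the residue is -(2100875/224262144)*sqrt(345).
The branch term is analytic at 4/7 + (2/35)*sqrt(345) and contributes nothing to the residue; only the rational part matters.
The factor γ**2 - 8*γ/7 - 4/5 splits as (γ - a)(γ - a') with a = 4/7 + (2/35)*sqrt(345), a' = 4/7 - (2/35)*sqrt(345). At the order-3 pole a set g(γ) = (γ - a)^3*(rational part) = [5/4] / (γ - a')^3.
Order-3 pole: residue = g''(a)/2; g''(4/7 + (2/35)*sqrt(345)) = (2100875/112131072)*sqrt(345), so the residue is (2100875/224262144)*sqrt(345).
List the singular points by increasing real part (a conjugate pair: the negative imaginary part first).

Radius of convergence at 0: -4/7 + (2/35)*sqrt(345).
At -3: an algebraic (square-root) branch point.
At 4/7 - (2/35)*sqrt(345): a pole of order 3; residue -(2100875/224262144)*sqrt(345).
At 4/7 + (2/35)*sqrt(345): a pole of order 3; residue (2100875/224262144)*sqrt(345).


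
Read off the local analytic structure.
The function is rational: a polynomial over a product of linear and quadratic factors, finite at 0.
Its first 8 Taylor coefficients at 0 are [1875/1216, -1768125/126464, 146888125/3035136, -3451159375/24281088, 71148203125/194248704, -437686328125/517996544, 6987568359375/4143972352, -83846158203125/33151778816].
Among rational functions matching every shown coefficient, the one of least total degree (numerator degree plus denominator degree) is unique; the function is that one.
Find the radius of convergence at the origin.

No rational of total degree below 6 reproduces all 8 coefficients; solving the [2/4] Pade equations on them gives f(h) = (8*h**2/3 + 9*h/26 - 3/19)/((h - 8/5)*(h + 2/5)**3), whose expansion matches every shown term.
Denominator factor (h - 8/5): pole of order 1 at 8/5, modulus 8/5.
Denominator factor (h + 2/5)^3: pole of order 3 at -2/5, modulus 2/5.
The radius of convergence is the smallest modulus among the singular points: 2/5.

The radius of convergence is 2/5.


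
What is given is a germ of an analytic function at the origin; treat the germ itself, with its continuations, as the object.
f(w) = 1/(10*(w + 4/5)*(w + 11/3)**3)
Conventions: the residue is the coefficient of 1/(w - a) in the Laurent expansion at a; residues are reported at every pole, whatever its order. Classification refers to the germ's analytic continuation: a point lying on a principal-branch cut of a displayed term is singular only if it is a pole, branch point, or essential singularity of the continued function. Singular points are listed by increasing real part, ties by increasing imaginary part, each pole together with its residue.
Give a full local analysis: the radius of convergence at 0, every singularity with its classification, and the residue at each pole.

Denominator factor (w + 4/5): pole of order 1 at -4/5, modulus 4/5.
Denominator factor (w + 11/3)^3: pole of order 3 at -11/3, modulus 11/3.
The radius of convergence is the smallest modulus among the singular points: 4/5.
At the order-3 pole -11/3 set g(w) = (w - (-11/3))^3*f(w) = 1/(10*(w + 4/5)).
Order-3 pole: residue = g''(a)/2; g''(-11/3) = -675/79507, so the residue is -675/159014.
At the order-1 pole -4/5 set g(w) = (w - (-4/5))*f(w) = 1/(10*(w + 11/3)**3).
Simple pole: residue = g(a) at a = -4/5, which is 675/159014.
List the singular points by increasing real part (a conjugate pair: the negative imaginary part first).

Radius of convergence at 0: 4/5.
At -11/3: a pole of order 3; residue -675/159014.
At -4/5: a pole of order 1; residue 675/159014.


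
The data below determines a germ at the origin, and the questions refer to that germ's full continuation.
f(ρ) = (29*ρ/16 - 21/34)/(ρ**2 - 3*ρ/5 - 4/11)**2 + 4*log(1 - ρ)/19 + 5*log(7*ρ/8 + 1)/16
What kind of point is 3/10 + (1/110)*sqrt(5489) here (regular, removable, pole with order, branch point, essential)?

The denominator factor ρ**2 - 3*ρ/5 - 4/11 vanishes at 3/10 + (1/110)*sqrt(5489) and appears to the power 2; the numerator there equals -201/2720 + (29/1760)*sqrt(5489), nonzero, and no other factor vanishes.
The branch terms are analytic at this point.
Hence a pole whose order is the multiplicity, 2.

The point is a pole of order 2.


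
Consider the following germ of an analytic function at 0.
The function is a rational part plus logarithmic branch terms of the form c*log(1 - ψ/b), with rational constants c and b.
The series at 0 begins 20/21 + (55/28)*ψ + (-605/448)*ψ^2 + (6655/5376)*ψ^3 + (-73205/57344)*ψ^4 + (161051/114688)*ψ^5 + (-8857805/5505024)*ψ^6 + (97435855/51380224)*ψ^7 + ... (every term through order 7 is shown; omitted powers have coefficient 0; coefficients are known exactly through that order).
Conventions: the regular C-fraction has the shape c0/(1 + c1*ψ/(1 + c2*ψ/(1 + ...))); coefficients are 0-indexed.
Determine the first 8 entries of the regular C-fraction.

Taylor coefficients (read off): a_0 = 20/21, a_1 = 55/28, a_2 = -605/448, a_3 = 6655/5376, a_4 = -73205/57344, a_5 = 161051/114688, a_6 = -8857805/5505024, a_7 = 97435855/51380224.
c0 = a_0 = 20/21. Peel one level at a time: if S = 1 + c*ψ/S' with S'(0) = 1, then c is the ψ-coefficient of S and S' = c*ψ/(S - 1).
S_1 = c0/f = 1 + (-33/16)*ψ + (363/64)*ψ^2 + ...; c1 = -33/16.
S_2 = c1*ψ/(S_1 - 1) = 1 + (11/4)*ψ + (-121/768)*ψ^2 + ...; c2 = 11/4.
S_3 = c2*ψ/(S_2 - 1) = 1 + (11/192)*ψ + (-1331/36864)*ψ^2 + ...; c3 = 11/192.
S_4 = c3*ψ/(S_3 - 1) = 1 + (121/192)*ψ + (-121/960)*ψ^2 + ...; c4 = 121/192.
S_5 = c4*ψ/(S_4 - 1) = 1 + (1/5)*ψ + (-39/400)*ψ^2 + ...; c5 = 1/5.
S_6 = c5*ψ/(S_5 - 1) = 1 + (39/80)*ψ + (-1089/8960)*ψ^2 + ...; c6 = 39/80.
S_7 = c6*ψ/(S_6 - 1) = 1 + (363/1456)*ψ + ...; c7 = 363/1456.

The regular C-fraction coefficients are [20/21, -33/16, 11/4, 11/192, 121/192, 1/5, 39/80, 363/1456].


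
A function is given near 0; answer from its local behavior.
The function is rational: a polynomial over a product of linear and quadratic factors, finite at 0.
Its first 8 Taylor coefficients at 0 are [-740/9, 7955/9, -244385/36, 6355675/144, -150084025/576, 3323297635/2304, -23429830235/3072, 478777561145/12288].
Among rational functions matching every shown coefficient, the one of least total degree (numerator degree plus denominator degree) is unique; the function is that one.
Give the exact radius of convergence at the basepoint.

No rational of total degree below 4 reproduces all 8 coefficients; solving the [0/4] Pade equations on them gives f(u) = 37/(36*(u - 4/5)*(u + 1/4)**3), whose expansion matches every shown term.
Denominator factor (u + 1/4)^3: pole of order 3 at -1/4, modulus 1/4.
Denominator factor (u - 4/5): pole of order 1 at 4/5, modulus 4/5.
The radius of convergence is the smallest modulus among the singular points: 1/4.

The radius of convergence is 1/4.
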